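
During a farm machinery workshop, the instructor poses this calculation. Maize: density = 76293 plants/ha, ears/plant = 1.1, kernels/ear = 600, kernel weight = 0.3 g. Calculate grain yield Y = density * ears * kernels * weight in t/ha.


Y = density * ears * kernels * kw
  = 76293 * 1.1 * 600 * 0.3 g/ha
  = 15106014 g/ha
  = 15106.01 kg/ha = 15.11 t/ha


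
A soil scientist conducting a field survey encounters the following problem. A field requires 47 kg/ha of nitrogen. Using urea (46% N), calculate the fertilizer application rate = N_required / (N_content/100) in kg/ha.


Rate = N_required / (N_content / 100)
     = 47 / (46 / 100)
     = 47 / 0.46
     = 102.17 kg/ha


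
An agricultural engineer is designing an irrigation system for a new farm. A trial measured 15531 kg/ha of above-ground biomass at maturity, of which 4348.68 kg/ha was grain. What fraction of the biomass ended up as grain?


HI = grain_yield / biomass
   = 4348.68 / 15531
   = 0.28


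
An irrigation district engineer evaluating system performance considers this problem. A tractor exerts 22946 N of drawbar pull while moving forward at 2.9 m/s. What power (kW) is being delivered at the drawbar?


P = F * v / 1000
  = 22946 * 2.9 / 1000
  = 66543.40 / 1000
  = 66.54 kW


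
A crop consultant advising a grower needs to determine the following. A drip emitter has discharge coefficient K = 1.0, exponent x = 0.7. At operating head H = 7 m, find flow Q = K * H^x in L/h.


Q = K * H^x
  = 1.0 * 7^0.7
  = 1.0 * 3.9045
  = 3.90 L/h


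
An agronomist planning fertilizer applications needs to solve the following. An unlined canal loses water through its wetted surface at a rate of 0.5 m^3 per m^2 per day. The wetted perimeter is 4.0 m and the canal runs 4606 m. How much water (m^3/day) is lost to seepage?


S = C * P * L
  = 0.5 * 4.0 * 4606
  = 9212 m^3/day


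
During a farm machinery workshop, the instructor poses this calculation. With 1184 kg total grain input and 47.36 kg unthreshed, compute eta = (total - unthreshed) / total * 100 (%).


eta = (total - unthreshed) / total * 100
    = (1184 - 47.36) / 1184 * 100
    = 1136.64 / 1184 * 100
    = 96%


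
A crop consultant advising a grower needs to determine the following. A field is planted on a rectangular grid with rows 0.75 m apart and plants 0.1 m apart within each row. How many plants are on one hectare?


D = 10000 / (row_sp * plant_sp)
  = 10000 / (0.75 * 0.1)
  = 10000 / 0.0750
  = 133333.33 plants/ha


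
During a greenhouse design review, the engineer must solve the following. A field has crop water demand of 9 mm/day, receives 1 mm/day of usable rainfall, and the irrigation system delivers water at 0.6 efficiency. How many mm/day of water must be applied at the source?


IWR = (ETc - Pe) / Ea
    = (9 - 1) / 0.6
    = 8 / 0.6
    = 13.33 mm/day


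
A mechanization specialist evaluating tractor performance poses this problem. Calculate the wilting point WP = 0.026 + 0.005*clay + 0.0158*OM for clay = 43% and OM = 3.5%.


WP = 0.026 + 0.005*43 + 0.0158*3.5
   = 0.026 + 0.2150 + 0.0553
   = 0.2963


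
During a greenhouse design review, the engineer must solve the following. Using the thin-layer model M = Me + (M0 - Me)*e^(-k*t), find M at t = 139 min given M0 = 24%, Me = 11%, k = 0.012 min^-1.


M = Me + (M0 - Me) * e^(-k*t)
  = 11 + (24 - 11) * e^(-0.012*139)
  = 11 + 13 * e^(-1.668)
  = 11 + 13 * 0.18862
  = 11 + 2.4521
  = 13.45%


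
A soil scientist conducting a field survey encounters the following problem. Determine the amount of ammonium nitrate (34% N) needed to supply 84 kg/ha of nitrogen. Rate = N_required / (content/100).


Rate = N_required / (N_content / 100)
     = 84 / (34 / 100)
     = 84 / 0.34
     = 247.06 kg/ha


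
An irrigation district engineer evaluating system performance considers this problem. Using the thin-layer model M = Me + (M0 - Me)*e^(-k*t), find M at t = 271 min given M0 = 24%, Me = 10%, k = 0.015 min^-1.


M = Me + (M0 - Me) * e^(-k*t)
  = 10 + (24 - 10) * e^(-0.015*271)
  = 10 + 14 * e^(-4.065)
  = 10 + 14 * 0.01716
  = 10 + 0.2403
  = 10.24%


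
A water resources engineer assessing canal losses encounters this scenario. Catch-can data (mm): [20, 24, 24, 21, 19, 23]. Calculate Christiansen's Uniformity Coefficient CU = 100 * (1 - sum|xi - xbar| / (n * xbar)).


xbar = 131 / 6 = 21.833
sum|xi - xbar| = 11
CU = 100 * (1 - 11 / (6 * 21.833))
   = 100 * (1 - 0.0840)
   = 91.60%


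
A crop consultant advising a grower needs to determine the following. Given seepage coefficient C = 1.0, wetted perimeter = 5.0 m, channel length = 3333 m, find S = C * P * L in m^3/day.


S = C * P * L
  = 1.0 * 5.0 * 3333
  = 16665 m^3/day


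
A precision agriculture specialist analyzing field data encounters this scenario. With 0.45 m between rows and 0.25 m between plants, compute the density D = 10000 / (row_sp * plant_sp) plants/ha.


D = 10000 / (row_sp * plant_sp)
  = 10000 / (0.45 * 0.25)
  = 10000 / 0.1125
  = 88888.89 plants/ha


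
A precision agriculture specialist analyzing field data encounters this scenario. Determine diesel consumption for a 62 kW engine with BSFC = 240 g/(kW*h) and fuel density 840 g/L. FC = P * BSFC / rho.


FC = P * BSFC / rho_fuel
   = 62 * 240 / 840
   = 14880 / 840
   = 17.71 L/h


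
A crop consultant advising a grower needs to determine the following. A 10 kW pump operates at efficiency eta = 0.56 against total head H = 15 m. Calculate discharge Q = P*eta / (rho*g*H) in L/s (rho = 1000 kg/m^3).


Q = (P * 1000 * eta) / (rho * g * H)
  = (10 * 1000 * 0.56) / (1000 * 9.81 * 15)
  = 5600 / 147150
  = 0.03806 m^3/s = 38.06 L/s


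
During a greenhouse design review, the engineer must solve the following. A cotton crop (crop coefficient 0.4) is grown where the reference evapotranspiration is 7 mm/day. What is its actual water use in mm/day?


ETc = Kc * ET0
    = 0.4 * 7
    = 2.80 mm/day


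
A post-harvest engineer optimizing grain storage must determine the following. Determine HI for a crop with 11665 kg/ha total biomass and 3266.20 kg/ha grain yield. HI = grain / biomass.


HI = grain_yield / biomass
   = 3266.20 / 11665
   = 0.28


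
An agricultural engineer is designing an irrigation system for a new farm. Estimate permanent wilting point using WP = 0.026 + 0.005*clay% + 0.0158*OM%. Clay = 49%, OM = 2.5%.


WP = 0.026 + 0.005*49 + 0.0158*2.5
   = 0.026 + 0.2450 + 0.0395
   = 0.3105


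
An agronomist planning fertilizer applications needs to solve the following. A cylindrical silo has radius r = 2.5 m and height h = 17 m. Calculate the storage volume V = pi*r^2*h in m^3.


V = pi * r^2 * h
  = pi * 2.5^2 * 17
  = pi * 6.25 * 17
  = 333.79 m^3


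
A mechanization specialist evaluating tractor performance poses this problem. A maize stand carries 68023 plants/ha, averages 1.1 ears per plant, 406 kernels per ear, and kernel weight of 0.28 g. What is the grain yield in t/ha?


Y = density * ears * kernels * kw
  = 68023 * 1.1 * 406 * 0.28 g/ha
  = 8506140.10 g/ha
  = 8506.14 kg/ha = 8.51 t/ha


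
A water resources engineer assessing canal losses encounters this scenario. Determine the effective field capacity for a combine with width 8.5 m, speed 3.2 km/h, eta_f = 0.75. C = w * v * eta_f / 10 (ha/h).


C = w * v * eta_f / 10
  = 8.5 * 3.2 * 0.75 / 10
  = 20.40 / 10
  = 2.04 ha/h


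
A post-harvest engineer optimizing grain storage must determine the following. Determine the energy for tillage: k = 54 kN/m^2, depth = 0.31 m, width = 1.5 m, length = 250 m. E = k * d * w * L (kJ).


E = k * d * w * L
  = 54 * 0.31 * 1.5 * 250
  = 6277.50 kJ


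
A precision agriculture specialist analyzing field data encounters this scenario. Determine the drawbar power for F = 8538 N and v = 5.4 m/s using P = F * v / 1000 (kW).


P = F * v / 1000
  = 8538 * 5.4 / 1000
  = 46105.20 / 1000
  = 46.11 kW


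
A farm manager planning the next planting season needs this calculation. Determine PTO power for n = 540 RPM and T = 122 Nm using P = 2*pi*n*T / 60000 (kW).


P = 2*pi*n*T / 60000
  = 2*pi * 540 * 122 / 60000
  = 413936.25 / 60000
  = 6.90 kW


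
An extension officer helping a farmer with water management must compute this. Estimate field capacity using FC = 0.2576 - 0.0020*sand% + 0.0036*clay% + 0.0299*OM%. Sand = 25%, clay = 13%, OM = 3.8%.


FC = 0.2576 - 0.0020*25 + 0.0036*13 + 0.0299*3.8
   = 0.2576 - 0.0500 + 0.0468 + 0.1136
   = 0.3680


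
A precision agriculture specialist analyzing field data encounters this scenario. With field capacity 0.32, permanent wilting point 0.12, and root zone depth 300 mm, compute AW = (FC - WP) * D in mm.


AW = (FC - WP) * D
   = (0.32 - 0.12) * 300
   = 0.20 * 300
   = 60 mm


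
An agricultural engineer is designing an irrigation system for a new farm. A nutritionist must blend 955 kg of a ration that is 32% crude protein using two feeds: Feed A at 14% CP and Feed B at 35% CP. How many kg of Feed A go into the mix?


parts_A = CP_b - target = 35 - 32 = 3
parts_B = target - CP_a = 32 - 14 = 18
total_parts = 3 + 18 = 21
Feed A = 955 * 3 / 21 = 136.43 kg
Feed B = 955 * 18 / 21 = 818.57 kg

136.43 kg


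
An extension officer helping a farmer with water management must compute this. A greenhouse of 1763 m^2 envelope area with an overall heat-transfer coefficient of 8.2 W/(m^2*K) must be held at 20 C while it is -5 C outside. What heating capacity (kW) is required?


dT = 20 - (-5) = 25 K
Q = U * A * dT
  = 8.2 * 1763 * 25
  = 361415 W = 361.42 kW


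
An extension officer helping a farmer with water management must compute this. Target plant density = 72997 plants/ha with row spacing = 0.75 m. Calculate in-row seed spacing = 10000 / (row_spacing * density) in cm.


spacing = 10000 / (row_sp * density)
        = 10000 / (0.75 * 72997)
        = 10000 / 54747.75
        = 0.18266 m = 18.27 cm


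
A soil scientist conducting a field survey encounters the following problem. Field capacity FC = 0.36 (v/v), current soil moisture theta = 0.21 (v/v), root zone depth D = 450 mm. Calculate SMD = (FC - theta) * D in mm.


SMD = (FC - theta) * D
    = (0.36 - 0.21) * 450
    = 0.150 * 450
    = 67.50 mm


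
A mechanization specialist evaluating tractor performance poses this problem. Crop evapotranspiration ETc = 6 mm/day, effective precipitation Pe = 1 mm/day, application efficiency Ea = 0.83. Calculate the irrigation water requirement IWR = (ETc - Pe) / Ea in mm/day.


IWR = (ETc - Pe) / Ea
    = (6 - 1) / 0.83
    = 5 / 0.83
    = 6.02 mm/day


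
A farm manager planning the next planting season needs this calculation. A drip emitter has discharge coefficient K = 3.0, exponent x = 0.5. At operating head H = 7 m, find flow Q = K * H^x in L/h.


Q = K * H^x
  = 3.0 * 7^0.5
  = 3.0 * 2.6458
  = 7.94 L/h


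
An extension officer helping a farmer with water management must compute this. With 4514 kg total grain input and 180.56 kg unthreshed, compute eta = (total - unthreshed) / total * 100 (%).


eta = (total - unthreshed) / total * 100
    = (4514 - 180.56) / 4514 * 100
    = 4333.44 / 4514 * 100
    = 96%


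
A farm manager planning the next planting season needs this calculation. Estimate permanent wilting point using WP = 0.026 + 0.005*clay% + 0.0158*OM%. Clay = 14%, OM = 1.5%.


WP = 0.026 + 0.005*14 + 0.0158*1.5
   = 0.026 + 0.0700 + 0.0237
   = 0.1197


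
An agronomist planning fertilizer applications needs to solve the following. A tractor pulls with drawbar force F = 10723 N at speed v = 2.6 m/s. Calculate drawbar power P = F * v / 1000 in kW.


P = F * v / 1000
  = 10723 * 2.6 / 1000
  = 27879.80 / 1000
  = 27.88 kW


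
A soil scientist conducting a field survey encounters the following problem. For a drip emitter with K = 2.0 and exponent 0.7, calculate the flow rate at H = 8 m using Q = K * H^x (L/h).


Q = K * H^x
  = 2.0 * 8^0.7
  = 2.0 * 4.2871
  = 8.57 L/h


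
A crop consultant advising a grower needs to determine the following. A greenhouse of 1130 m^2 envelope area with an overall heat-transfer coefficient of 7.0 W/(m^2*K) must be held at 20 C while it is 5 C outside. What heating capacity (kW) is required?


dT = 20 - (5) = 15 K
Q = U * A * dT
  = 7.0 * 1130 * 15
  = 118650 W = 118.65 kW


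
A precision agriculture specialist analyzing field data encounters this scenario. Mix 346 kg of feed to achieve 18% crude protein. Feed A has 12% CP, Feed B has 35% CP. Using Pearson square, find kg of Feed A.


parts_A = CP_b - target = 35 - 18 = 17
parts_B = target - CP_a = 18 - 12 = 6
total_parts = 17 + 6 = 23
Feed A = 346 * 17 / 23 = 255.74 kg
Feed B = 346 * 6 / 23 = 90.26 kg

255.74 kg


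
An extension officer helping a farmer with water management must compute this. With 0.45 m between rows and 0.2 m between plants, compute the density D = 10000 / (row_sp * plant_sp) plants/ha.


D = 10000 / (row_sp * plant_sp)
  = 10000 / (0.45 * 0.2)
  = 10000 / 0.0900
  = 111111.11 plants/ha


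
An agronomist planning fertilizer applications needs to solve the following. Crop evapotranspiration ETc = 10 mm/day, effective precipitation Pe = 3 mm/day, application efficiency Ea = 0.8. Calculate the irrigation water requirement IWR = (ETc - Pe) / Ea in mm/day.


IWR = (ETc - Pe) / Ea
    = (10 - 3) / 0.8
    = 7 / 0.8
    = 8.75 mm/day


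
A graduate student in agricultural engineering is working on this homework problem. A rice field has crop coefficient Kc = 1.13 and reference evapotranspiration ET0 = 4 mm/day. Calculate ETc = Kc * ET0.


ETc = Kc * ET0
    = 1.13 * 4
    = 4.52 mm/day


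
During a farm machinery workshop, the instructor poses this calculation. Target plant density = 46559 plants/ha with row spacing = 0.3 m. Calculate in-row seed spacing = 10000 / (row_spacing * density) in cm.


spacing = 10000 / (row_sp * density)
        = 10000 / (0.3 * 46559)
        = 10000 / 13967.70
        = 0.71594 m = 71.59 cm


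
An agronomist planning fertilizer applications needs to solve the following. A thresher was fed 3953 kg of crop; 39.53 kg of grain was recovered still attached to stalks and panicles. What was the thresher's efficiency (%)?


eta = (total - unthreshed) / total * 100
    = (3953 - 39.53) / 3953 * 100
    = 3913.47 / 3953 * 100
    = 99%


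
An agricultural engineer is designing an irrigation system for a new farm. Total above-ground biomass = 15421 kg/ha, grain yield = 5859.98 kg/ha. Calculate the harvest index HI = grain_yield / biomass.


HI = grain_yield / biomass
   = 5859.98 / 15421
   = 0.38


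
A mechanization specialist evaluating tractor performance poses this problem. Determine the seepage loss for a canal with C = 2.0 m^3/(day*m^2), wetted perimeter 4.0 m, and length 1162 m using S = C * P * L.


S = C * P * L
  = 2.0 * 4.0 * 1162
  = 9296 m^3/day


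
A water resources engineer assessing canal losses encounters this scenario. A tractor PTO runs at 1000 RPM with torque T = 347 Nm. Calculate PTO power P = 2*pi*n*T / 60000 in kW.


P = 2*pi*n*T / 60000
  = 2*pi * 1000 * 347 / 60000
  = 2180265.30 / 60000
  = 36.34 kW


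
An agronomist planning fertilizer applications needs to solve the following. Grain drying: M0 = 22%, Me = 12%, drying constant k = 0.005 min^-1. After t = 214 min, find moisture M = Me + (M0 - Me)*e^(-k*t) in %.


M = Me + (M0 - Me) * e^(-k*t)
  = 12 + (22 - 12) * e^(-0.005*214)
  = 12 + 10 * e^(-1.070)
  = 12 + 10 * 0.34301
  = 12 + 3.4301
  = 15.43%


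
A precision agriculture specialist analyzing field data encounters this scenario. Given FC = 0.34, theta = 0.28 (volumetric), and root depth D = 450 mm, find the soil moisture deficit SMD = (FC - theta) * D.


SMD = (FC - theta) * D
    = (0.34 - 0.28) * 450
    = 0.060 * 450
    = 27 mm


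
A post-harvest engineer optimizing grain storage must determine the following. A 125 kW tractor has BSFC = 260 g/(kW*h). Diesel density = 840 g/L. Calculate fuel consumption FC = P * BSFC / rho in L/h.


FC = P * BSFC / rho_fuel
   = 125 * 260 / 840
   = 32500 / 840
   = 38.69 L/h


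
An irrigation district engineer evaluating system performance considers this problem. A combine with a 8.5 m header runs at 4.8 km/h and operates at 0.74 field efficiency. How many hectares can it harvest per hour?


C = w * v * eta_f / 10
  = 8.5 * 4.8 * 0.74 / 10
  = 30.19 / 10
  = 3.02 ha/h


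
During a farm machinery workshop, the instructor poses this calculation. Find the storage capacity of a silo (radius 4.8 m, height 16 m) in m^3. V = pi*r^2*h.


V = pi * r^2 * h
  = pi * 4.8^2 * 16
  = pi * 23.04 * 16
  = 1158.12 m^3


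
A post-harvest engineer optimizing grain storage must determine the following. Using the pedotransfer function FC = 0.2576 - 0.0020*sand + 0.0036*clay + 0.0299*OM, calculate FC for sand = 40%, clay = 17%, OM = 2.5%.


FC = 0.2576 - 0.0020*40 + 0.0036*17 + 0.0299*2.5
   = 0.2576 - 0.0800 + 0.0612 + 0.0748
   = 0.3136


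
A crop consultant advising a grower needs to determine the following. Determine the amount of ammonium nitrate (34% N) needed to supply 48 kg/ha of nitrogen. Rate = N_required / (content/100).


Rate = N_required / (N_content / 100)
     = 48 / (34 / 100)
     = 48 / 0.34
     = 141.18 kg/ha


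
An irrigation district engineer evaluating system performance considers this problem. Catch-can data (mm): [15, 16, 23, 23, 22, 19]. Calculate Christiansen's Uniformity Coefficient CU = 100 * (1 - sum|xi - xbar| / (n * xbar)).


xbar = 118 / 6 = 19.667
sum|xi - xbar| = 18
CU = 100 * (1 - 18 / (6 * 19.667))
   = 100 * (1 - 0.1525)
   = 84.75%


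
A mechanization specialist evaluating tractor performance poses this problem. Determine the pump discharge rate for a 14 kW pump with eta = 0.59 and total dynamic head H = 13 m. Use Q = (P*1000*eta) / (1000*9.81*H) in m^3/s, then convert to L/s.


Q = (P * 1000 * eta) / (rho * g * H)
  = (14 * 1000 * 0.59) / (1000 * 9.81 * 13)
  = 8260 / 127530
  = 0.06477 m^3/s = 64.77 L/s


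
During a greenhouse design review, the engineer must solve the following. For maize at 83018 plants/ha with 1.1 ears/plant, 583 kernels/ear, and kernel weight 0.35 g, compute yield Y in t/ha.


Y = density * ears * kernels * kw
  = 83018 * 1.1 * 583 * 0.35 g/ha
  = 18633805.19 g/ha
  = 18633.81 kg/ha = 18.63 t/ha


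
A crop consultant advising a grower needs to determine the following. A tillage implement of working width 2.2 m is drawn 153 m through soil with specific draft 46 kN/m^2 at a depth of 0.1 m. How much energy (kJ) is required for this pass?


E = k * d * w * L
  = 46 * 0.1 * 2.2 * 153
  = 1548.36 kJ


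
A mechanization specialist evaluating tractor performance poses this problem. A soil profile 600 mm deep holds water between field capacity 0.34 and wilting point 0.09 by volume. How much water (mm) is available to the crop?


AW = (FC - WP) * D
   = (0.34 - 0.09) * 600
   = 0.25 * 600
   = 150 mm


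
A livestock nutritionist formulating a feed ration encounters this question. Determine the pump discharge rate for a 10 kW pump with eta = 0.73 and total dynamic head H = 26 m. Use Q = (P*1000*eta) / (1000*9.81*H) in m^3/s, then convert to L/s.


Q = (P * 1000 * eta) / (rho * g * H)
  = (10 * 1000 * 0.73) / (1000 * 9.81 * 26)
  = 7300 / 255060
  = 0.02862 m^3/s = 28.62 L/s


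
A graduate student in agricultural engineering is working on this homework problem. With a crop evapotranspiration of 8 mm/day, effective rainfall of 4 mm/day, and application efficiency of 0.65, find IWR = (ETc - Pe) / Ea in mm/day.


IWR = (ETc - Pe) / Ea
    = (8 - 4) / 0.65
    = 4 / 0.65
    = 6.15 mm/day


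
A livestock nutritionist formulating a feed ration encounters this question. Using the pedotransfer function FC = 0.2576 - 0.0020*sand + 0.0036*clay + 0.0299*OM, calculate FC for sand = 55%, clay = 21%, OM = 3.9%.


FC = 0.2576 - 0.0020*55 + 0.0036*21 + 0.0299*3.9
   = 0.2576 - 0.1100 + 0.0756 + 0.1166
   = 0.3398


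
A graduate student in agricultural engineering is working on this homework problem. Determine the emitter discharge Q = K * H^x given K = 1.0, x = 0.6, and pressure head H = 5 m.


Q = K * H^x
  = 1.0 * 5^0.6
  = 1.0 * 2.6265
  = 2.63 L/h


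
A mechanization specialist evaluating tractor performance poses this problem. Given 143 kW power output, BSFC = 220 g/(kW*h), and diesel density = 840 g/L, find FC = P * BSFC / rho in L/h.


FC = P * BSFC / rho_fuel
   = 143 * 220 / 840
   = 31460 / 840
   = 37.45 L/h


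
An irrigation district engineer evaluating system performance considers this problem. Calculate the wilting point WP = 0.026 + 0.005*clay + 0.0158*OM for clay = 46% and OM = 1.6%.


WP = 0.026 + 0.005*46 + 0.0158*1.6
   = 0.026 + 0.2300 + 0.0253
   = 0.2813


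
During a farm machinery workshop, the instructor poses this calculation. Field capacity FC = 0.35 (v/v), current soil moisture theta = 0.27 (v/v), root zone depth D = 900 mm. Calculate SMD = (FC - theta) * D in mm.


SMD = (FC - theta) * D
    = (0.35 - 0.27) * 900
    = 0.080 * 900
    = 72 mm


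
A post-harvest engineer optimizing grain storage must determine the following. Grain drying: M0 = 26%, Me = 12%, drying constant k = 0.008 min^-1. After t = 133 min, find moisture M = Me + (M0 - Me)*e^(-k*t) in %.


M = Me + (M0 - Me) * e^(-k*t)
  = 12 + (26 - 12) * e^(-0.008*133)
  = 12 + 14 * e^(-1.064)
  = 12 + 14 * 0.34507
  = 12 + 4.8310
  = 16.83%


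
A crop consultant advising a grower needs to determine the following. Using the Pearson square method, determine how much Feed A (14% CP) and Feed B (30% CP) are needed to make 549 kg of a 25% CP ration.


parts_A = CP_b - target = 30 - 25 = 5
parts_B = target - CP_a = 25 - 14 = 11
total_parts = 5 + 11 = 16
Feed A = 549 * 5 / 16 = 171.56 kg
Feed B = 549 * 11 / 16 = 377.44 kg

171.56 kg


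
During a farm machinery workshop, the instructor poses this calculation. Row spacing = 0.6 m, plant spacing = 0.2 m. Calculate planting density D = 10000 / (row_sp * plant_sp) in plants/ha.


D = 10000 / (row_sp * plant_sp)
  = 10000 / (0.6 * 0.2)
  = 10000 / 0.1200
  = 83333.33 plants/ha


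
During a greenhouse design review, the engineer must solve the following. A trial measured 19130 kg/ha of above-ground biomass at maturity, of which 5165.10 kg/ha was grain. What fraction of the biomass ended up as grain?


HI = grain_yield / biomass
   = 5165.10 / 19130
   = 0.27


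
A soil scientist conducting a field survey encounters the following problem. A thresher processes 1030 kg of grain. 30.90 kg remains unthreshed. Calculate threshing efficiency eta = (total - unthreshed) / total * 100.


eta = (total - unthreshed) / total * 100
    = (1030 - 30.90) / 1030 * 100
    = 999.10 / 1030 * 100
    = 97%


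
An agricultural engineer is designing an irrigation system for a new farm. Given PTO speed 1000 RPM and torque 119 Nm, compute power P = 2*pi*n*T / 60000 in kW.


P = 2*pi*n*T / 60000
  = 2*pi * 1000 * 119 / 60000
  = 747699.05 / 60000
  = 12.46 kW


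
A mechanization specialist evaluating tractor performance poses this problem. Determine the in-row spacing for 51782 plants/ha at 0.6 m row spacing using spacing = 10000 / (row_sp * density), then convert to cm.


spacing = 10000 / (row_sp * density)
        = 10000 / (0.6 * 51782)
        = 10000 / 31069.20
        = 0.32186 m = 32.19 cm


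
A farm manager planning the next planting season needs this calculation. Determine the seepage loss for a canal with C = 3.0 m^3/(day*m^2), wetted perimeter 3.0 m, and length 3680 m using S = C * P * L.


S = C * P * L
  = 3.0 * 3.0 * 3680
  = 33120 m^3/day


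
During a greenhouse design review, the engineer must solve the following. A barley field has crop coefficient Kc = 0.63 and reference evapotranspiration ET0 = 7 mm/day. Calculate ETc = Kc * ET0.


ETc = Kc * ET0
    = 0.63 * 7
    = 4.41 mm/day


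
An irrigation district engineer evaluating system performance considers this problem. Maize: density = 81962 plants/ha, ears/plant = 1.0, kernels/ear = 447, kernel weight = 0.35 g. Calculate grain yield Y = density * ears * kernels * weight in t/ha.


Y = density * ears * kernels * kw
  = 81962 * 1.0 * 447 * 0.35 g/ha
  = 12822954.90 g/ha
  = 12822.95 kg/ha = 12.82 t/ha


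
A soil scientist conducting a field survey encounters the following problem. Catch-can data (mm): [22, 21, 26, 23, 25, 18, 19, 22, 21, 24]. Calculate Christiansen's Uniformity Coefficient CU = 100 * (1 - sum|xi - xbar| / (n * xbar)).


xbar = 221 / 10 = 22.100
sum|xi - xbar| = 19.200
CU = 100 * (1 - 19.200 / (10 * 22.100))
   = 100 * (1 - 0.0869)
   = 91.31%


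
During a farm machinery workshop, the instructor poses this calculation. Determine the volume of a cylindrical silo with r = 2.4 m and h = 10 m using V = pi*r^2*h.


V = pi * r^2 * h
  = pi * 2.4^2 * 10
  = pi * 5.76 * 10
  = 180.96 m^3


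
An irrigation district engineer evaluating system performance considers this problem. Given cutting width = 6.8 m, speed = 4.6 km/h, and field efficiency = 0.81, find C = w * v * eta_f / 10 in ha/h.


C = w * v * eta_f / 10
  = 6.8 * 4.6 * 0.81 / 10
  = 25.34 / 10
  = 2.53 ha/h


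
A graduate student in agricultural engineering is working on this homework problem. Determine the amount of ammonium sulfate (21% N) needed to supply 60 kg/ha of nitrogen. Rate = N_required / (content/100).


Rate = N_required / (N_content / 100)
     = 60 / (21 / 100)
     = 60 / 0.21
     = 285.71 kg/ha


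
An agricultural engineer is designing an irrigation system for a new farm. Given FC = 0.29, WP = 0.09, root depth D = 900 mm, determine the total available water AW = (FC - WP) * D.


AW = (FC - WP) * D
   = (0.29 - 0.09) * 900
   = 0.20 * 900
   = 180 mm


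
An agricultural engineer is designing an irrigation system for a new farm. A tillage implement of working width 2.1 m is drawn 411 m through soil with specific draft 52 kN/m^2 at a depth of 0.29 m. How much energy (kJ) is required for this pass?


E = k * d * w * L
  = 52 * 0.29 * 2.1 * 411
  = 13015.55 kJ


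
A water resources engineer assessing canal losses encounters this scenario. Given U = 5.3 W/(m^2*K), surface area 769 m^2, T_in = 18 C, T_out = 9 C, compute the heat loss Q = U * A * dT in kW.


dT = 18 - (9) = 9 K
Q = U * A * dT
  = 5.3 * 769 * 9
  = 36681.30 W = 36.68 kW


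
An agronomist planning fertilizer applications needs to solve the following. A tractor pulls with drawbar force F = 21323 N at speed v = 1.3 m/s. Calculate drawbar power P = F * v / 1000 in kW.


P = F * v / 1000
  = 21323 * 1.3 / 1000
  = 27719.90 / 1000
  = 27.72 kW


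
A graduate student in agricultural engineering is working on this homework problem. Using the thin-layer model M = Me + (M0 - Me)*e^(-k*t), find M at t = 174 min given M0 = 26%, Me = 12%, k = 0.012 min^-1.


M = Me + (M0 - Me) * e^(-k*t)
  = 12 + (26 - 12) * e^(-0.012*174)
  = 12 + 14 * e^(-2.088)
  = 12 + 14 * 0.12393
  = 12 + 1.7351
  = 13.74%


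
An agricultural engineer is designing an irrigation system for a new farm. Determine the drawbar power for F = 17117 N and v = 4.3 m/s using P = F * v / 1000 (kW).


P = F * v / 1000
  = 17117 * 4.3 / 1000
  = 73603.10 / 1000
  = 73.60 kW


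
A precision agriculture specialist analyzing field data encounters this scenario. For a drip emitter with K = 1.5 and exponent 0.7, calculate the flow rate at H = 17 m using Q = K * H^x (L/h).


Q = K * H^x
  = 1.5 * 17^0.7
  = 1.5 * 7.2663
  = 10.90 L/h


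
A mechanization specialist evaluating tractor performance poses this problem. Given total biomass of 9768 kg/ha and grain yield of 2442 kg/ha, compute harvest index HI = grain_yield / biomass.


HI = grain_yield / biomass
   = 2442 / 9768
   = 0.25


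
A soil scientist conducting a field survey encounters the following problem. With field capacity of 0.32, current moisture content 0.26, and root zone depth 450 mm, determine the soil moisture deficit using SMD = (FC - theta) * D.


SMD = (FC - theta) * D
    = (0.32 - 0.26) * 450
    = 0.060 * 450
    = 27 mm


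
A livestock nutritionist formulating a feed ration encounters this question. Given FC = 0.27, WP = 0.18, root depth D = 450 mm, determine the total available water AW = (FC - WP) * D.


AW = (FC - WP) * D
   = (0.27 - 0.18) * 450
   = 0.09 * 450
   = 40.50 mm


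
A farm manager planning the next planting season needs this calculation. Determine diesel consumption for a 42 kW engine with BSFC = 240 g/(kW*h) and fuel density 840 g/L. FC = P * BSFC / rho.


FC = P * BSFC / rho_fuel
   = 42 * 240 / 840
   = 10080 / 840
   = 12 L/h


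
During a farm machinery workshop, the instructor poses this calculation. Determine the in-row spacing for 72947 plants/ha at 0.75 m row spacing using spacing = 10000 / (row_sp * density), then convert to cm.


spacing = 10000 / (row_sp * density)
        = 10000 / (0.75 * 72947)
        = 10000 / 54710.25
        = 0.18278 m = 18.28 cm


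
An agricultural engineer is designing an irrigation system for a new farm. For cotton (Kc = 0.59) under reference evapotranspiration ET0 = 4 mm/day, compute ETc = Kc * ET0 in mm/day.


ETc = Kc * ET0
    = 0.59 * 4
    = 2.36 mm/day


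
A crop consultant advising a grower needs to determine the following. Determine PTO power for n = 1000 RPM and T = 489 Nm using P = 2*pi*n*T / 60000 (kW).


P = 2*pi*n*T / 60000
  = 2*pi * 1000 * 489 / 60000
  = 3072477.62 / 60000
  = 51.21 kW


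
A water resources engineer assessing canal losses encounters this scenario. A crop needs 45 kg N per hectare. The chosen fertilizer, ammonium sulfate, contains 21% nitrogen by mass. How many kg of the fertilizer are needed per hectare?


Rate = N_required / (N_content / 100)
     = 45 / (21 / 100)
     = 45 / 0.21
     = 214.29 kg/ha


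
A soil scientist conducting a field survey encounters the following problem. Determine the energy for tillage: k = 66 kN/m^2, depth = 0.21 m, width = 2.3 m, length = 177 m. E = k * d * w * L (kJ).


E = k * d * w * L
  = 66 * 0.21 * 2.3 * 177
  = 5642.41 kJ


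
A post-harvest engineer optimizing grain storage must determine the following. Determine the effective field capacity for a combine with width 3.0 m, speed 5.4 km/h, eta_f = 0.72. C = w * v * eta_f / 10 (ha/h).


C = w * v * eta_f / 10
  = 3.0 * 5.4 * 0.72 / 10
  = 11.66 / 10
  = 1.17 ha/h


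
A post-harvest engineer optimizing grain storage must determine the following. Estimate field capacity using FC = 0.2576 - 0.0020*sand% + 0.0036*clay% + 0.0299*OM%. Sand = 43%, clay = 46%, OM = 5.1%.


FC = 0.2576 - 0.0020*43 + 0.0036*46 + 0.0299*5.1
   = 0.2576 - 0.0860 + 0.1656 + 0.1525
   = 0.4897


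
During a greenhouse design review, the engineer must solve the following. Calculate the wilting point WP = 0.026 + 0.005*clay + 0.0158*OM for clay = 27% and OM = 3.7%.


WP = 0.026 + 0.005*27 + 0.0158*3.7
   = 0.026 + 0.1350 + 0.0585
   = 0.2195


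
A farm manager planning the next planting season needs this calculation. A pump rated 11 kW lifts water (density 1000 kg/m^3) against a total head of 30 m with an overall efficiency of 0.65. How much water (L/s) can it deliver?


Q = (P * 1000 * eta) / (rho * g * H)
  = (11 * 1000 * 0.65) / (1000 * 9.81 * 30)
  = 7150 / 294300
  = 0.02429 m^3/s = 24.29 L/s


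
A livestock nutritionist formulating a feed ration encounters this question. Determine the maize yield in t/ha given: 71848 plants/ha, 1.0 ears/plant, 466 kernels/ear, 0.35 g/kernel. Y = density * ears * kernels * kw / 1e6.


Y = density * ears * kernels * kw
  = 71848 * 1.0 * 466 * 0.35 g/ha
  = 11718408.80 g/ha
  = 11718.41 kg/ha = 11.72 t/ha


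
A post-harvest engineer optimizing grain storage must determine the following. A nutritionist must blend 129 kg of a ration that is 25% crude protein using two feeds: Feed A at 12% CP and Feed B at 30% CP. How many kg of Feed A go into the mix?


parts_A = CP_b - target = 30 - 25 = 5
parts_B = target - CP_a = 25 - 12 = 13
total_parts = 5 + 13 = 18
Feed A = 129 * 5 / 18 = 35.83 kg
Feed B = 129 * 13 / 18 = 93.17 kg

35.83 kg


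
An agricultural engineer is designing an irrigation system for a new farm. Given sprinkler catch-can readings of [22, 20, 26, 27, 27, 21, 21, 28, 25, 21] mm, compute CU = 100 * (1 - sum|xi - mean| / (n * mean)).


xbar = 238 / 10 = 23.800
sum|xi - xbar| = 28
CU = 100 * (1 - 28 / (10 * 23.800))
   = 100 * (1 - 0.1176)
   = 88.24%


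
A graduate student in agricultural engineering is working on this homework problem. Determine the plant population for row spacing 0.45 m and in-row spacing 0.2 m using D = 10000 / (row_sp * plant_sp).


D = 10000 / (row_sp * plant_sp)
  = 10000 / (0.45 * 0.2)
  = 10000 / 0.0900
  = 111111.11 plants/ha


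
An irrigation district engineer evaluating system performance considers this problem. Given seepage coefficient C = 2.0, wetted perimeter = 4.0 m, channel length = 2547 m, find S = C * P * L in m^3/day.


S = C * P * L
  = 2.0 * 4.0 * 2547
  = 20376 m^3/day


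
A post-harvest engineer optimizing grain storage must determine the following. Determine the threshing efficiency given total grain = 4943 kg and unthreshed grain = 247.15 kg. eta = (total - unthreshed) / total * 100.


eta = (total - unthreshed) / total * 100
    = (4943 - 247.15) / 4943 * 100
    = 4695.85 / 4943 * 100
    = 95%


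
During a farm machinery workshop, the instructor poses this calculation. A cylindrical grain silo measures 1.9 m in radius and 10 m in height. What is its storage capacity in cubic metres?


V = pi * r^2 * h
  = pi * 1.9^2 * 10
  = pi * 3.61 * 10
  = 113.41 m^3


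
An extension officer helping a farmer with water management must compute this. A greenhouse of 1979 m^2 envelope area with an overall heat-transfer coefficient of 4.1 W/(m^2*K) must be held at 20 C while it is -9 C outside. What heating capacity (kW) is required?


dT = 20 - (-9) = 29 K
Q = U * A * dT
  = 4.1 * 1979 * 29
  = 235303.10 W = 235.30 kW


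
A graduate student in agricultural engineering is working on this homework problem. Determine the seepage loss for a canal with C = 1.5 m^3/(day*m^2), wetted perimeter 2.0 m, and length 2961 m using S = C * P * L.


S = C * P * L
  = 1.5 * 2.0 * 2961
  = 8883 m^3/day


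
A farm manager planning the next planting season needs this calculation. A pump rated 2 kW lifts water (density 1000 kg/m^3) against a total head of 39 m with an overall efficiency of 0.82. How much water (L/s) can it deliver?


Q = (P * 1000 * eta) / (rho * g * H)
  = (2 * 1000 * 0.82) / (1000 * 9.81 * 39)
  = 1640 / 382590
  = 0.00429 m^3/s = 4.29 L/s


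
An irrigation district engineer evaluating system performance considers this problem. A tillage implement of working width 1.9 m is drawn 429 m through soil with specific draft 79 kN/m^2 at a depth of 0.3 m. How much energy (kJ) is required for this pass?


E = k * d * w * L
  = 79 * 0.3 * 1.9 * 429
  = 19317.87 kJ


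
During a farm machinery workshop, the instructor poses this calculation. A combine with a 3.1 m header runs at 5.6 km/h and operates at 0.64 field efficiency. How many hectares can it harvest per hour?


C = w * v * eta_f / 10
  = 3.1 * 5.6 * 0.64 / 10
  = 11.11 / 10
  = 1.11 ha/h


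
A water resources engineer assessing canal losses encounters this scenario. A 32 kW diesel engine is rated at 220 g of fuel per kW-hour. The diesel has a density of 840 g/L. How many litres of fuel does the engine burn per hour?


FC = P * BSFC / rho_fuel
   = 32 * 220 / 840
   = 7040 / 840
   = 8.38 L/h


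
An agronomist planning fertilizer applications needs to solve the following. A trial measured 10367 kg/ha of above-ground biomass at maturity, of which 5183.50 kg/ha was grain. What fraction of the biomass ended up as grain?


HI = grain_yield / biomass
   = 5183.50 / 10367
   = 0.50


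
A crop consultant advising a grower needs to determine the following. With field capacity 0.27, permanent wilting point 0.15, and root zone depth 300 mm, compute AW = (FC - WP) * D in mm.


AW = (FC - WP) * D
   = (0.27 - 0.15) * 300
   = 0.12 * 300
   = 36 mm


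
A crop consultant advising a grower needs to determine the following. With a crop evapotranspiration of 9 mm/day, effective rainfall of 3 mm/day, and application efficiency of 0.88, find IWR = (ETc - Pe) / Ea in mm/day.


IWR = (ETc - Pe) / Ea
    = (9 - 3) / 0.88
    = 6 / 0.88
    = 6.82 mm/day


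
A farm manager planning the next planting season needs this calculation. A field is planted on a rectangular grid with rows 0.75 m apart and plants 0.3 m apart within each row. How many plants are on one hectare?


D = 10000 / (row_sp * plant_sp)
  = 10000 / (0.75 * 0.3)
  = 10000 / 0.2250
  = 44444.44 plants/ha


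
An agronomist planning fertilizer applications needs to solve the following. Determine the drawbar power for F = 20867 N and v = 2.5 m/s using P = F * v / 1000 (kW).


P = F * v / 1000
  = 20867 * 2.5 / 1000
  = 52167.50 / 1000
  = 52.17 kW


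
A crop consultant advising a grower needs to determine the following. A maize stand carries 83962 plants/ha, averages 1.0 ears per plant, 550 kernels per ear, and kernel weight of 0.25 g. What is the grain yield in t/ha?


Y = density * ears * kernels * kw
  = 83962 * 1.0 * 550 * 0.25 g/ha
  = 11544775 g/ha
  = 11544.78 kg/ha = 11.54 t/ha


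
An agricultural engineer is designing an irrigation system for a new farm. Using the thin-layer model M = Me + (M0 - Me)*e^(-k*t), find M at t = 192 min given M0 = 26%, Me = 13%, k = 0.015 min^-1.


M = Me + (M0 - Me) * e^(-k*t)
  = 13 + (26 - 13) * e^(-0.015*192)
  = 13 + 13 * e^(-2.880)
  = 13 + 13 * 0.05613
  = 13 + 0.7298
  = 13.73%


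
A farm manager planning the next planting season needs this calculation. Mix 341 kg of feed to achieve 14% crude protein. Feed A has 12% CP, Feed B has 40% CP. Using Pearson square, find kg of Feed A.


parts_A = CP_b - target = 40 - 14 = 26
parts_B = target - CP_a = 14 - 12 = 2
total_parts = 26 + 2 = 28
Feed A = 341 * 26 / 28 = 316.64 kg
Feed B = 341 * 2 / 28 = 24.36 kg

316.64 kg


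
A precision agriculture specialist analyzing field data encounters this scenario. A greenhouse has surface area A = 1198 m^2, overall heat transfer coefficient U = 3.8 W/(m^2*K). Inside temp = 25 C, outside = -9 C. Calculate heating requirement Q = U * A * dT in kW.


dT = 25 - (-9) = 34 K
Q = U * A * dT
  = 3.8 * 1198 * 34
  = 154781.60 W = 154.78 kW


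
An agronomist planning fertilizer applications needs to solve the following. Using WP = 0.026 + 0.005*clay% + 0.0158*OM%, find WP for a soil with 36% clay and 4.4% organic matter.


WP = 0.026 + 0.005*36 + 0.0158*4.4
   = 0.026 + 0.1800 + 0.0695
   = 0.2755


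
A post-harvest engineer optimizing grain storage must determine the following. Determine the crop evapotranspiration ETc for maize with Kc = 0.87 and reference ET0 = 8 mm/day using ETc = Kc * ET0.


ETc = Kc * ET0
    = 0.87 * 8
    = 6.96 mm/day


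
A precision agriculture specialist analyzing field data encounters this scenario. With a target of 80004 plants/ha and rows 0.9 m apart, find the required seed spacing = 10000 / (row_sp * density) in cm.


spacing = 10000 / (row_sp * density)
        = 10000 / (0.9 * 80004)
        = 10000 / 72003.60
        = 0.13888 m = 13.89 cm


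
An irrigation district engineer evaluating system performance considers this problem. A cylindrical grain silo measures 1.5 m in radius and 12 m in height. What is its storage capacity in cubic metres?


V = pi * r^2 * h
  = pi * 1.5^2 * 12
  = pi * 2.25 * 12
  = 84.82 m^3


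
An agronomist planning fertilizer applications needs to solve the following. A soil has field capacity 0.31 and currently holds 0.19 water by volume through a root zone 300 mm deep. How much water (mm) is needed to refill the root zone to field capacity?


SMD = (FC - theta) * D
    = (0.31 - 0.19) * 300
    = 0.120 * 300
    = 36 mm
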